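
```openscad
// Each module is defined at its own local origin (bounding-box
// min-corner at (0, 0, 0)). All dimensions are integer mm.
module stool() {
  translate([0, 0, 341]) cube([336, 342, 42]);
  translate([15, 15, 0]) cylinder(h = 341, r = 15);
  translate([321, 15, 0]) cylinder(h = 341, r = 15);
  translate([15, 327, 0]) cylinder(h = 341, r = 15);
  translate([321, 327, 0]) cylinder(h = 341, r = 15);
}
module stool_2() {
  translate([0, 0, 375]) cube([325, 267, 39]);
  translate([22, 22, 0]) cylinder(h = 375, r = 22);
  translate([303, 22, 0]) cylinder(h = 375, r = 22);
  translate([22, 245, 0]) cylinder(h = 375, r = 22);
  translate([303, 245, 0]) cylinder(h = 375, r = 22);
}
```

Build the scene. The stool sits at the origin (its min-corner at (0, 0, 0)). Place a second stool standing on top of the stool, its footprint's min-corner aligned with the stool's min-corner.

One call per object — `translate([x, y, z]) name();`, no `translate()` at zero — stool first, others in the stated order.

stool();
translate([0, 0, 383]) stool_2();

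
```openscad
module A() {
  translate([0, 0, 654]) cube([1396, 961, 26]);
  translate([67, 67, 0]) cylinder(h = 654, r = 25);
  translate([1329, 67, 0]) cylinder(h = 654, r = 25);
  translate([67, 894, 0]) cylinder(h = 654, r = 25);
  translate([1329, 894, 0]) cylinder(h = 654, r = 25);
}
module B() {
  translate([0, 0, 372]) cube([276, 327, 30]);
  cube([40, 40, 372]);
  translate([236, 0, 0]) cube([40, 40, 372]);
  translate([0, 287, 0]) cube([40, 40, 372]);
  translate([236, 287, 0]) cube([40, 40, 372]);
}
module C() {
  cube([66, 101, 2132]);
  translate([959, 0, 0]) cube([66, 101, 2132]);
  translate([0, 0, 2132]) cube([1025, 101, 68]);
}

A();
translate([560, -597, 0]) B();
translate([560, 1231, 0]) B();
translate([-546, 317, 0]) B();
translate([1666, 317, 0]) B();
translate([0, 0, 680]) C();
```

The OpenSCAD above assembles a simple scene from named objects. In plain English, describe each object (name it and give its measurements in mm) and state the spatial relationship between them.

A is a table: top 1396 mm (x) × 961 mm (y), 26 mm thick, upper face at z = 680 mm, on four round legs of 50 mm diameter, each leg's bounding box inset 42 mm from the nearest pair of top edges, running from z = 0 to the bottom of the top.

B is a four-legged stool. The seat is 276×327 mm, 30 mm thick, top at z = 402 mm. It stands on four square legs, each 40×40 mm in cross-section, from z = 0 to the seat underside, each flush with a corner of the seat.

C is a rectangular door frame: two vertical jambs of 66×101 mm section, 2132 mm tall, with a clear opening 893 mm wide between their inner faces. A header 68 mm tall and 101 mm deep lies on top of the jambs and spans the full outside width.

Four stools sit around the table at the −y, +y, −x, +x sides. The door frame is on top of the table.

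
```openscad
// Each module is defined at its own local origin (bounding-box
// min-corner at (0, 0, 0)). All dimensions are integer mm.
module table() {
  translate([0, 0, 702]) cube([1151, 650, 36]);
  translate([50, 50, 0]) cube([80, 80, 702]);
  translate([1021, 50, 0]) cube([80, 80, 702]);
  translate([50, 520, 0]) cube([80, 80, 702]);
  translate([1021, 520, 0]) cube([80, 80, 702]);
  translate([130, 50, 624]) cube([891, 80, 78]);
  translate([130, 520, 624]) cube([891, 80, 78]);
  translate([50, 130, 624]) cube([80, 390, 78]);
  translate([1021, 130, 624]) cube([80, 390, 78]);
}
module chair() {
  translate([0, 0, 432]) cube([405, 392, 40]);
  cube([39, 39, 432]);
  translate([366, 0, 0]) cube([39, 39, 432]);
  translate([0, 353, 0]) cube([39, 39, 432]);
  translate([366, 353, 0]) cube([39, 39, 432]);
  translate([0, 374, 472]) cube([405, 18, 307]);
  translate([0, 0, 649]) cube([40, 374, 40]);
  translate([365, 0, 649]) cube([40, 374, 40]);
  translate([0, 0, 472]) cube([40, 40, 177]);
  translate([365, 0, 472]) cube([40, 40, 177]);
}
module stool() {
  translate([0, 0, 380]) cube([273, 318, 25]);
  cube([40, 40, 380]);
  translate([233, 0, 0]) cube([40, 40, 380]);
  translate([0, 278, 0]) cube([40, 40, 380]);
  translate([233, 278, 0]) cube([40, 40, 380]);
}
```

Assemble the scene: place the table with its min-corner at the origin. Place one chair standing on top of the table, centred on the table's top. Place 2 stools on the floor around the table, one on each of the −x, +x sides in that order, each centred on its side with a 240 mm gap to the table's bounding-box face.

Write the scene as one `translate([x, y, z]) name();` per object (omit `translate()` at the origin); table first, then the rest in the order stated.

table();
translate([373, 129, 738]) chair();
translate([-513, 166, 0]) stool();
translate([1391, 166, 0]) stool();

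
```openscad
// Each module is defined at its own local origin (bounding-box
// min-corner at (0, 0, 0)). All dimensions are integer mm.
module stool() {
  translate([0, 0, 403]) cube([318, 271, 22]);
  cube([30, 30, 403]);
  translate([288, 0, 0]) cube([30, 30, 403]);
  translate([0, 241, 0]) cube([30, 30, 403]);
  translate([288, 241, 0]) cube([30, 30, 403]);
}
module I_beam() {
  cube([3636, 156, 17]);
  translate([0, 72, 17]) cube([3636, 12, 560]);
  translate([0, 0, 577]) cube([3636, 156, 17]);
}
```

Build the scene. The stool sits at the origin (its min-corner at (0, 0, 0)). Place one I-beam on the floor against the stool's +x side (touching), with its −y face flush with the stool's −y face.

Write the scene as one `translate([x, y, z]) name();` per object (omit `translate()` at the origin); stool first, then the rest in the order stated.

stool();
translate([318, 0, 0]) I_beam();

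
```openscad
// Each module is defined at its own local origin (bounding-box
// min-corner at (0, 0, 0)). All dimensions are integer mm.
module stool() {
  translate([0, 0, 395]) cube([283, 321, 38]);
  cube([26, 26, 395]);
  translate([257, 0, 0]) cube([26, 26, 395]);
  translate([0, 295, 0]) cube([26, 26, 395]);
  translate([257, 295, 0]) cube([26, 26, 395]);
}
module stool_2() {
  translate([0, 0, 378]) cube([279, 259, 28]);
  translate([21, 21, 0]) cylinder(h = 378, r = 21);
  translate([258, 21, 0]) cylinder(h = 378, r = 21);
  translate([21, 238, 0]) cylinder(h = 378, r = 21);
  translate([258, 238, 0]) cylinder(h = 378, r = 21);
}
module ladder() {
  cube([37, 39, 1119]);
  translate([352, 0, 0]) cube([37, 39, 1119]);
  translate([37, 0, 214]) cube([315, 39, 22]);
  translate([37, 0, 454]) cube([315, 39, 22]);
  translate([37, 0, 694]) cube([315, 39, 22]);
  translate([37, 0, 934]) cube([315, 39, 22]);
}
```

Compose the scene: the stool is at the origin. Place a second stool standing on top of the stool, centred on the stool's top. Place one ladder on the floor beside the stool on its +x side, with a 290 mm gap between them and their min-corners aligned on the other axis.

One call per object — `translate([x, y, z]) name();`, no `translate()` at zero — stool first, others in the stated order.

stool();
translate([2, 31, 433]) stool_2();
translate([573, 0, 0]) ladder();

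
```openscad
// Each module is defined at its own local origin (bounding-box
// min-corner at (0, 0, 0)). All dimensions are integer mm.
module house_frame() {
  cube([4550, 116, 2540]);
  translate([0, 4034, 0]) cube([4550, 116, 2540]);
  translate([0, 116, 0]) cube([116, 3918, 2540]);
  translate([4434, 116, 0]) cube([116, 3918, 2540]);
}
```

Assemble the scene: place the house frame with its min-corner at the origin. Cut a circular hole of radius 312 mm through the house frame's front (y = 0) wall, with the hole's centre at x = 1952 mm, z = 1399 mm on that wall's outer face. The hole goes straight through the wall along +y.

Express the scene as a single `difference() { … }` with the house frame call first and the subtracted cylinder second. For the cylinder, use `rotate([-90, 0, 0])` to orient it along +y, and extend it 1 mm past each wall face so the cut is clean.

difference() {
  house_frame();
  translate([1952, -1, 1399]) rotate([-90, 0, 0]) cylinder(h = 118, r = 312);
}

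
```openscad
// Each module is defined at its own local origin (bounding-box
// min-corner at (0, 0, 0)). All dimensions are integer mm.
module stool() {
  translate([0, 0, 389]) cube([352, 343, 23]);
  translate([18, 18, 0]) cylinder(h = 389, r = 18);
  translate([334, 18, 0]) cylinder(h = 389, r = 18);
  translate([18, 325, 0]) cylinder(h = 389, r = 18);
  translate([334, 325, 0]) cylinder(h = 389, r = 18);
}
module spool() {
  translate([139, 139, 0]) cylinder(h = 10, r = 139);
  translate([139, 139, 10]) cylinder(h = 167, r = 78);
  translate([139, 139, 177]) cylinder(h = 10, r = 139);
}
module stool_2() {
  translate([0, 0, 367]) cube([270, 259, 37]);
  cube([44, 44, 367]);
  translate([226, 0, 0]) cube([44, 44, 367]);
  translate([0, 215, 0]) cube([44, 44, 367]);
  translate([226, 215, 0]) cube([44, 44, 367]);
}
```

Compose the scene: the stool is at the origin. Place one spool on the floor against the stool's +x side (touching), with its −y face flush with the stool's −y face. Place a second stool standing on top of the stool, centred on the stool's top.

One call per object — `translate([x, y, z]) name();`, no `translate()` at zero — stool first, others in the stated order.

stool();
translate([352, 0, 0]) spool();
translate([41, 42, 412]) stool_2();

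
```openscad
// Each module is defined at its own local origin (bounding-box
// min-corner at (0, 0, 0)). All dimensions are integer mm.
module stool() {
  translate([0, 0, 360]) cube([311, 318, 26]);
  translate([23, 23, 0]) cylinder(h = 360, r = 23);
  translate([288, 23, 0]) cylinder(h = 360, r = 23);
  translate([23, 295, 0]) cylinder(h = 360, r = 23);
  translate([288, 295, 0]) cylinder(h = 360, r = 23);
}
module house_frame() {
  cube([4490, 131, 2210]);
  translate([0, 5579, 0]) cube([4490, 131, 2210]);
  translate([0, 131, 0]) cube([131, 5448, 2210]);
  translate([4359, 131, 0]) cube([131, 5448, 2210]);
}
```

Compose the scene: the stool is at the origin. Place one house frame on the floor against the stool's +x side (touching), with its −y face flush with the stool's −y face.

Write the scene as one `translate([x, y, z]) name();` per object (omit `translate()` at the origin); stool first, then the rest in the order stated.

stool();
translate([311, 0, 0]) house_frame();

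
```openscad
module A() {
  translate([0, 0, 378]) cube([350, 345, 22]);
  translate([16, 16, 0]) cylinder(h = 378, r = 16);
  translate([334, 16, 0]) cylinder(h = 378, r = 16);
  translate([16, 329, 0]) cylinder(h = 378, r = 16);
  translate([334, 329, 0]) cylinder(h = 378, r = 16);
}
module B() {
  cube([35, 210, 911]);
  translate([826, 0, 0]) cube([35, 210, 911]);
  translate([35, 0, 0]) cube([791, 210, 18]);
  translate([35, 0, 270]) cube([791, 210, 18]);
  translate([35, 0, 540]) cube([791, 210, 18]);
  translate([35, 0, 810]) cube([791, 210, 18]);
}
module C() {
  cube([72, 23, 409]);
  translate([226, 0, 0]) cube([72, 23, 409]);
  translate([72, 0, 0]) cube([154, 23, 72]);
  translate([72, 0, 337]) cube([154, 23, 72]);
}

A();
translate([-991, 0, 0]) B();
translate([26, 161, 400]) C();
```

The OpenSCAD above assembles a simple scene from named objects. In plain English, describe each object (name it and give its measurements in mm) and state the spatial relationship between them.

A is a simple wooden stool: a rectangular seat 350 mm (x) by 345 mm (y), 22 mm thick, top face at z = 400 mm, on four round legs, each 32 mm in diameter. The legs rest on z = 0, each leg's axis is inset half a diameter from the nearest pair of seat edges (so the leg's bounding box is flush with the corner).

B is an open bookshelf. Two side panels, each 35 mm thick, 210 mm deep and 911 mm tall, stand 861 mm apart (outside-to-outside). Between them sit 4 shelves, each 18 mm thick and 210 mm deep, spanning the full gap between the sides. The bottom shelf rests on the floor (its underside at z = 0) and the clear gap between one shelf's top and the next shelf's underside is 252 mm.

C is a rectangular picture frame lying in the x–z plane (depth along y). The opening is 154 mm wide (x) by 265 mm tall (z), surrounded by a border 72 mm wide on all four sides. The frame is 23 mm deep and is made of two full-height vertical stiles with two horizontal rails fitted between them.

The bookshelf is on the floor beside the stool on its −x side. The picture frame is on top of the stool, centred.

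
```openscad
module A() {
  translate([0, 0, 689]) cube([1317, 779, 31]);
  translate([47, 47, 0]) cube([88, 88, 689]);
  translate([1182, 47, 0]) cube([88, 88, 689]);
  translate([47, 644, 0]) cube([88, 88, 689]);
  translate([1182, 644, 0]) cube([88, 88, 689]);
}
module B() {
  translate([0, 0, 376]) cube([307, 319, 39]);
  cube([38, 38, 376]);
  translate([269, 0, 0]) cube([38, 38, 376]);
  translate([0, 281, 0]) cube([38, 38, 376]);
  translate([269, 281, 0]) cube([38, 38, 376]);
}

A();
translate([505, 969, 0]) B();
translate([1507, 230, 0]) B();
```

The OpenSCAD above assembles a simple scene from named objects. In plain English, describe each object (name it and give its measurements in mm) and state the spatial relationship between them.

A is a rectangular dining table. The top is 1317×779×31 mm with its upper surface at z = 720 mm. It stands on four 88×88 mm square legs, each inset 47 mm from the nearest pair of top edges, running from the floor to the underside of the top.

B is a four-legged stool. The seat is 307×319 mm, 39 mm thick, top at z = 415 mm. It stands on four square legs, each 38×38 mm in cross-section, from z = 0 to the seat underside, each flush with a corner of the seat.

Two stools sit around the table at the +y, +x sides.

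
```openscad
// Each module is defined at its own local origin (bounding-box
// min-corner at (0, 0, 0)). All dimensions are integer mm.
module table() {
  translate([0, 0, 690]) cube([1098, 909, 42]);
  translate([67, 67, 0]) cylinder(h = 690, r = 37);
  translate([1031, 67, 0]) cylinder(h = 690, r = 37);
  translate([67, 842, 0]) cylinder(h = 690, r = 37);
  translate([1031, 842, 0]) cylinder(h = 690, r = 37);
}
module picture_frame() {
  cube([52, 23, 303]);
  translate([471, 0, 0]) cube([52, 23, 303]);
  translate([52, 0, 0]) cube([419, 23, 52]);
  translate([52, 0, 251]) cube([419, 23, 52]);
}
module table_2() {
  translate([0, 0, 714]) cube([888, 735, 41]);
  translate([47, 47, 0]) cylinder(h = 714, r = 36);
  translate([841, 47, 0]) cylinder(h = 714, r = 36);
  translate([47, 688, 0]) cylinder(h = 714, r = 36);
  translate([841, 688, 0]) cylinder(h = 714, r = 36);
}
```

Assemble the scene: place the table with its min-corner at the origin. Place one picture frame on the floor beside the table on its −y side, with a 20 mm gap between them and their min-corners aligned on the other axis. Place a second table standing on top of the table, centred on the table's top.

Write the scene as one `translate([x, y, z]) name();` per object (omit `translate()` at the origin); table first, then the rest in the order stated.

table();
translate([0, -43, 0]) picture_frame();
translate([105, 87, 732]) table_2();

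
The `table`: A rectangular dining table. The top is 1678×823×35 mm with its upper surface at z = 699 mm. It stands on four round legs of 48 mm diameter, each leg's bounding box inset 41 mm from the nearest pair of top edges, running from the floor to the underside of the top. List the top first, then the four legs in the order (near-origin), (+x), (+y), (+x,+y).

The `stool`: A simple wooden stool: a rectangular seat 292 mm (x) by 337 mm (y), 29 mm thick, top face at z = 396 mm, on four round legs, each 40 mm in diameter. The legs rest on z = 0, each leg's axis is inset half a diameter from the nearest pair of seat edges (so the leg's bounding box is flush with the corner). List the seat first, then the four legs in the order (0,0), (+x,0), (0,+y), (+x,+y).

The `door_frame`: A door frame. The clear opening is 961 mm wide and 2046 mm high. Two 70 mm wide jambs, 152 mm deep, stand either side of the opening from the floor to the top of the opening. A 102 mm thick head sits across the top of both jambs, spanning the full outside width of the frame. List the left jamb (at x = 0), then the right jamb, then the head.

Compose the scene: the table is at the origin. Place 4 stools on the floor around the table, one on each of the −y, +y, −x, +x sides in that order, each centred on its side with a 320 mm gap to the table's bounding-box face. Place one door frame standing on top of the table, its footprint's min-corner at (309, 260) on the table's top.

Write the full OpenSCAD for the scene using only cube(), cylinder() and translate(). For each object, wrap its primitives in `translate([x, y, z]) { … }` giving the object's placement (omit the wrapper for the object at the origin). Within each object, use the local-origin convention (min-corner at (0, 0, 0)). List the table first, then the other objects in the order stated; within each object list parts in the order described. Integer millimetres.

translate([0, 0, 664]) cube([1678, 823, 35]);
translate([65, 65, 0]) cylinder(h = 664, r = 24);
translate([1613, 65, 0]) cylinder(h = 664, r = 24);
translate([65, 758, 0]) cylinder(h = 664, r = 24);
translate([1613, 758, 0]) cylinder(h = 664, r = 24);
translate([693, -657, 0]) {
  translate([0, 0, 367]) cube([292, 337, 29]);
  translate([20, 20, 0]) cylinder(h = 367, r = 20);
  translate([272, 20, 0]) cylinder(h = 367, r = 20);
  translate([20, 317, 0]) cylinder(h = 367, r = 20);
  translate([272, 317, 0]) cylinder(h = 367, r = 20);
}
translate([693, 1143, 0]) {
  translate([0, 0, 367]) cube([292, 337, 29]);
  translate([20, 20, 0]) cylinder(h = 367, r = 20);
  translate([272, 20, 0]) cylinder(h = 367, r = 20);
  translate([20, 317, 0]) cylinder(h = 367, r = 20);
  translate([272, 317, 0]) cylinder(h = 367, r = 20);
}
translate([-612, 243, 0]) {
  translate([0, 0, 367]) cube([292, 337, 29]);
  translate([20, 20, 0]) cylinder(h = 367, r = 20);
  translate([272, 20, 0]) cylinder(h = 367, r = 20);
  translate([20, 317, 0]) cylinder(h = 367, r = 20);
  translate([272, 317, 0]) cylinder(h = 367, r = 20);
}
translate([1998, 243, 0]) {
  translate([0, 0, 367]) cube([292, 337, 29]);
  translate([20, 20, 0]) cylinder(h = 367, r = 20);
  translate([272, 20, 0]) cylinder(h = 367, r = 20);
  translate([20, 317, 0]) cylinder(h = 367, r = 20);
  translate([272, 317, 0]) cylinder(h = 367, r = 20);
}
translate([309, 260, 699]) {
  cube([70, 152, 2046]);
  translate([1031, 0, 0]) cube([70, 152, 2046]);
  translate([0, 0, 2046]) cube([1101, 152, 102]);
}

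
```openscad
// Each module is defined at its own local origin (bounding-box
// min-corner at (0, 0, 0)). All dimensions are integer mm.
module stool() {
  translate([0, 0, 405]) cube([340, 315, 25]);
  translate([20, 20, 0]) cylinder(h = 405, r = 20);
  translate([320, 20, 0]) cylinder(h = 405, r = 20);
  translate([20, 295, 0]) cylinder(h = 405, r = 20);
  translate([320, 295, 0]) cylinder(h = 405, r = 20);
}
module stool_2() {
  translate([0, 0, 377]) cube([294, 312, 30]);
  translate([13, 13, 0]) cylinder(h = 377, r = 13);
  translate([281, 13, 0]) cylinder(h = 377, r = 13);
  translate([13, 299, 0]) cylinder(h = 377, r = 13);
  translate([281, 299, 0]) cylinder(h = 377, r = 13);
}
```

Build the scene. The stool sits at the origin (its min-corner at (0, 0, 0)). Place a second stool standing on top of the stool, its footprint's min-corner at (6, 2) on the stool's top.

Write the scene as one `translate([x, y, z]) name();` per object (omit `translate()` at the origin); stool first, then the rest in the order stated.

stool();
translate([6, 2, 430]) stool_2();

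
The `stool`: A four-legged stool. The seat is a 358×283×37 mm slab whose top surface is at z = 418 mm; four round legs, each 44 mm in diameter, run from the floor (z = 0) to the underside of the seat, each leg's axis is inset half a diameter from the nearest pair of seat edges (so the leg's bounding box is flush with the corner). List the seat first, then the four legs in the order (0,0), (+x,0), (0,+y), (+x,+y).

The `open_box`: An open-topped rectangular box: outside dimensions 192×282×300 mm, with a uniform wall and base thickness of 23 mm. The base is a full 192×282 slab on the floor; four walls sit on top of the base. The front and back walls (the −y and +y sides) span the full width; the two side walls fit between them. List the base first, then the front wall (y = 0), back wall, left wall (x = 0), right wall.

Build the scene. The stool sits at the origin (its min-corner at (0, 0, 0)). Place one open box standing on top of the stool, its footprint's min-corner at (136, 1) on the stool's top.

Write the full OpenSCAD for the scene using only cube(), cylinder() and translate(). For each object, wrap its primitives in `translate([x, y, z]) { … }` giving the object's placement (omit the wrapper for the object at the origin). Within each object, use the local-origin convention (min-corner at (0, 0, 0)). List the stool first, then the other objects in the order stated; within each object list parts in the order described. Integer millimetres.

translate([0, 0, 381]) cube([358, 283, 37]);
translate([22, 22, 0]) cylinder(h = 381, r = 22);
translate([336, 22, 0]) cylinder(h = 381, r = 22);
translate([22, 261, 0]) cylinder(h = 381, r = 22);
translate([336, 261, 0]) cylinder(h = 381, r = 22);
translate([136, 1, 418]) {
  cube([192, 282, 23]);
  translate([0, 0, 23]) cube([192, 23, 277]);
  translate([0, 259, 23]) cube([192, 23, 277]);
  translate([0, 23, 23]) cube([23, 236, 277]);
  translate([169, 23, 23]) cube([23, 236, 277]);
}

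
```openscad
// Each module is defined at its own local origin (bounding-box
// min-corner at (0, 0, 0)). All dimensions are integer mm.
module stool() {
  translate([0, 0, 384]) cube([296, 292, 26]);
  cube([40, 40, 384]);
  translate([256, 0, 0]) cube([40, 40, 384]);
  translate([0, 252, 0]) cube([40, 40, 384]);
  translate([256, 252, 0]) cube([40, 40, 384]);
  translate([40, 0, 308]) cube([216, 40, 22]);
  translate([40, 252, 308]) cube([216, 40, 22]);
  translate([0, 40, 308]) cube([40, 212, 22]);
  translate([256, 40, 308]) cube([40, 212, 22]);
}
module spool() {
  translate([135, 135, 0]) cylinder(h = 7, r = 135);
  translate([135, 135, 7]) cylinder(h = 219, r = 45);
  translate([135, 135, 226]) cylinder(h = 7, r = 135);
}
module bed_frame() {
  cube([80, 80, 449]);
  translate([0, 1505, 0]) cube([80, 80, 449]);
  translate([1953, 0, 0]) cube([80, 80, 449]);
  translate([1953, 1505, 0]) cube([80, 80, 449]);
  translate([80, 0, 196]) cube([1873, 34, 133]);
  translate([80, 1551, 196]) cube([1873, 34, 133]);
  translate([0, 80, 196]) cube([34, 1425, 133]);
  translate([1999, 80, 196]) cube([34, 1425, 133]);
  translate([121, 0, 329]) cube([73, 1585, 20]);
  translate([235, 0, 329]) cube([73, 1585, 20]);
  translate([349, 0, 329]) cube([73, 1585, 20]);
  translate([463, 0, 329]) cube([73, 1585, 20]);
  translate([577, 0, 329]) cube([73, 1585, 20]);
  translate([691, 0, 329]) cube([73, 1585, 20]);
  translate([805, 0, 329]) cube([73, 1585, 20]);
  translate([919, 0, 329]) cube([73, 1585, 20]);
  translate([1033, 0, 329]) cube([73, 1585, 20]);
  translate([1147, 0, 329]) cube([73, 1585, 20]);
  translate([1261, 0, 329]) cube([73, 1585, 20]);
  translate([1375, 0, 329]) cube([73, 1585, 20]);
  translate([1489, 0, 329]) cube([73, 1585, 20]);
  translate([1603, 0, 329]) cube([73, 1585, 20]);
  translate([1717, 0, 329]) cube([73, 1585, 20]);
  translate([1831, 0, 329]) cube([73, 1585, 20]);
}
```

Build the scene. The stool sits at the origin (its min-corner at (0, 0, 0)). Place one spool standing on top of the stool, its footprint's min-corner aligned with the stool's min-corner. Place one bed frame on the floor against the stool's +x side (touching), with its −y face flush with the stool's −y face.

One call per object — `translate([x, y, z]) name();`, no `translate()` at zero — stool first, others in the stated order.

stool();
translate([0, 0, 410]) spool();
translate([296, 0, 0]) bed_frame();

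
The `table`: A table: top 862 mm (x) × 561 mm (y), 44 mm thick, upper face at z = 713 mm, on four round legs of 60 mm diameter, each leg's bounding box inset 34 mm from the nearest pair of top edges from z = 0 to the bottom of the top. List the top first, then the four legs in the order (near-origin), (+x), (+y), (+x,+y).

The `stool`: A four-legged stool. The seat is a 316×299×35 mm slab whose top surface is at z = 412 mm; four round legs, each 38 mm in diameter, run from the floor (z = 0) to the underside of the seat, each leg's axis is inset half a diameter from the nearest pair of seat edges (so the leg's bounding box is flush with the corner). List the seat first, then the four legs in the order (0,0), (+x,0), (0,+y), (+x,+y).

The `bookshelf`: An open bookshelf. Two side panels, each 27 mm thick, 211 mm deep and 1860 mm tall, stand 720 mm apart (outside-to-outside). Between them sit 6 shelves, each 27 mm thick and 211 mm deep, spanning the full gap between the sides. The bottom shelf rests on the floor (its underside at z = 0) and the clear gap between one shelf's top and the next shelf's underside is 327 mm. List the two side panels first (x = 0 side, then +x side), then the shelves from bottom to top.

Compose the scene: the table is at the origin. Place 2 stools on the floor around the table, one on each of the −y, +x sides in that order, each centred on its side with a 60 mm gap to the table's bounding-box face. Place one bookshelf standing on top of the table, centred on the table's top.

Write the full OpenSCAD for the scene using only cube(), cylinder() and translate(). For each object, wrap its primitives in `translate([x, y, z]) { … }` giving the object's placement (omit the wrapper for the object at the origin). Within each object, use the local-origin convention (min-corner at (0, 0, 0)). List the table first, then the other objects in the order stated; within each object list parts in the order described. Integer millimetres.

translate([0, 0, 669]) cube([862, 561, 44]);
translate([64, 64, 0]) cylinder(h = 669, r = 30);
translate([798, 64, 0]) cylinder(h = 669, r = 30);
translate([64, 497, 0]) cylinder(h = 669, r = 30);
translate([798, 497, 0]) cylinder(h = 669, r = 30);
translate([273, -359, 0]) {
  translate([0, 0, 377]) cube([316, 299, 35]);
  translate([19, 19, 0]) cylinder(h = 377, r = 19);
  translate([297, 19, 0]) cylinder(h = 377, r = 19);
  translate([19, 280, 0]) cylinder(h = 377, r = 19);
  translate([297, 280, 0]) cylinder(h = 377, r = 19);
}
translate([922, 131, 0]) {
  translate([0, 0, 377]) cube([316, 299, 35]);
  translate([19, 19, 0]) cylinder(h = 377, r = 19);
  translate([297, 19, 0]) cylinder(h = 377, r = 19);
  translate([19, 280, 0]) cylinder(h = 377, r = 19);
  translate([297, 280, 0]) cylinder(h = 377, r = 19);
}
translate([71, 175, 713]) {
  cube([27, 211, 1860]);
  translate([693, 0, 0]) cube([27, 211, 1860]);
  translate([27, 0, 0]) cube([666, 211, 27]);
  translate([27, 0, 354]) cube([666, 211, 27]);
  translate([27, 0, 708]) cube([666, 211, 27]);
  translate([27, 0, 1062]) cube([666, 211, 27]);
  translate([27, 0, 1416]) cube([666, 211, 27]);
  translate([27, 0, 1770]) cube([666, 211, 27]);
}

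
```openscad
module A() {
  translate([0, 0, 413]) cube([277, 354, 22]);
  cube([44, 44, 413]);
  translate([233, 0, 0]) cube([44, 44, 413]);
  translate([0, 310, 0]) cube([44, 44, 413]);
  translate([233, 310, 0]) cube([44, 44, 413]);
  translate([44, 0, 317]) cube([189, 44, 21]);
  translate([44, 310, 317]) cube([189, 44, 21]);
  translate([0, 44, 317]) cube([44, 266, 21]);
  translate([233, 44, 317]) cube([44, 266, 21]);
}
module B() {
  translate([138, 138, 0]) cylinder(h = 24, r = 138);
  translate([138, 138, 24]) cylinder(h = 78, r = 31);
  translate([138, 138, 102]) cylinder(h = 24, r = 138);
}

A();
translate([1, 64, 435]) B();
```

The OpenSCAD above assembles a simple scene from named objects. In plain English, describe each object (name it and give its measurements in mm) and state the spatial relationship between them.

A is a four-legged stool. The seat is 277×354 mm, 22 mm thick, top at z = 435 mm. It stands on four square legs, each 44×44 mm in cross-section, from z = 0 to the seat underside, each flush with a corner of the seat. Four stretchers, 44 mm wide and 21 mm tall, connect adjacent legs with their undersides at z = 317 mm, each running between the inner faces of the legs it joins and aligned with the legs' outer faces on the other axis.

B is a spool: two coaxial disc flanges of radius 138 mm and thickness 24 mm, joined by a core cylinder of radius 31 mm and height 78 mm. The lower flange rests on z = 0 and the three cylinders share a vertical axis.

The spool is on top of the stool.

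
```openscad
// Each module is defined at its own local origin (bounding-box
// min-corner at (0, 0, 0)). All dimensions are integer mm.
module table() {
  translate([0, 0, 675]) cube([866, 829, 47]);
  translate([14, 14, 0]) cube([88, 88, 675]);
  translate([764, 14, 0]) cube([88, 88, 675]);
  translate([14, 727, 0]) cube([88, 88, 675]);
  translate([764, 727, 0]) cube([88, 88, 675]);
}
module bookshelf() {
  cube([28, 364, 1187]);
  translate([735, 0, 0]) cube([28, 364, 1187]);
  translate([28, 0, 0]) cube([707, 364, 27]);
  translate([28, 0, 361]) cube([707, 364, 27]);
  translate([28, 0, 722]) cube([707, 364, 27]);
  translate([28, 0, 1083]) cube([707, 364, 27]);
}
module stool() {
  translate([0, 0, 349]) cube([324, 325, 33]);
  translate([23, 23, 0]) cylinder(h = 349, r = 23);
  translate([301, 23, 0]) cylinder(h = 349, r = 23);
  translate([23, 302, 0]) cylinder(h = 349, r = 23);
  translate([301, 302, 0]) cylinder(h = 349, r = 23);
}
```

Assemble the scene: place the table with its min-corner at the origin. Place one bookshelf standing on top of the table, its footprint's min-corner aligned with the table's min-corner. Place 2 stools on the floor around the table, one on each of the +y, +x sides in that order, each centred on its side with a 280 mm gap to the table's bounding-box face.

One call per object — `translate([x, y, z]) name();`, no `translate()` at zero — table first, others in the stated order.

table();
translate([0, 0, 722]) bookshelf();
translate([271, 1109, 0]) stool();
translate([1146, 252, 0]) stool();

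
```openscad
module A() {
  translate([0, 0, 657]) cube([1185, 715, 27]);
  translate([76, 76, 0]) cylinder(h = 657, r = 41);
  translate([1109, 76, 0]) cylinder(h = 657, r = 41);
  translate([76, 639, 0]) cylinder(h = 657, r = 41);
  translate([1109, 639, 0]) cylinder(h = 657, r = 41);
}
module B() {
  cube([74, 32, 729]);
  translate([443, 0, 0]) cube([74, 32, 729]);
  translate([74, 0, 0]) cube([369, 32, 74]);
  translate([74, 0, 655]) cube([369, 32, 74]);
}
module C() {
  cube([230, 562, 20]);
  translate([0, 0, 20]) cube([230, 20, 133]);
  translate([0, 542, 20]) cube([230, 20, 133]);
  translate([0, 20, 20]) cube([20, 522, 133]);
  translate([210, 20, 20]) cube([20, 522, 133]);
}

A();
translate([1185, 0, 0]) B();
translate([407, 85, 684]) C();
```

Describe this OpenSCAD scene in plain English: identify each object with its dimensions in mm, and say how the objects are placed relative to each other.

A is a rectangular dining table. The top is 1185×715×27 mm with its upper surface at z = 684 mm. It stands on four round legs of 82 mm diameter, each leg's bounding box inset 35 mm from the nearest pair of top edges, running from the floor to the underside of the top.

B is a picture frame with a 369×581 mm rectangular opening (x by z) and a uniform 74 mm border on every side. Frame depth is 32 mm along y. It is built from two vertical stiles running the full outside height and two horizontal rails spanning the gap between the stiles.

C is an open-topped rectangular box: outside dimensions 230×562×153 mm, with a uniform wall and base thickness of 20 mm. The base is a full 230×562 slab on the floor; four walls sit on top of the base. The front and back walls (the −y and +y sides) span the full width; the two side walls fit between them.

The picture frame is against the table's +x side, with their −y faces flush. The open box is on top of the table.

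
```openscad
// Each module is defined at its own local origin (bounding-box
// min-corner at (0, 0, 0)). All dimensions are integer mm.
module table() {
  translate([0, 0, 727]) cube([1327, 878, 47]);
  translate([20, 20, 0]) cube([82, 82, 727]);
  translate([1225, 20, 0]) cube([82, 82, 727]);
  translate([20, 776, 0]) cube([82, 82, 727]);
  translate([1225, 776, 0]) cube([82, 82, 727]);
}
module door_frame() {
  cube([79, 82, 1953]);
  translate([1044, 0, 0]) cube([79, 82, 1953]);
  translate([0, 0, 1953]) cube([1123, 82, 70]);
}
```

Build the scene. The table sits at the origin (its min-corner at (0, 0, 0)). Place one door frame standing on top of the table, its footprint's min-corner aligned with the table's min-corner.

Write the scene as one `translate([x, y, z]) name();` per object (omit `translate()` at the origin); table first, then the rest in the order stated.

table();
translate([0, 0, 774]) door_frame();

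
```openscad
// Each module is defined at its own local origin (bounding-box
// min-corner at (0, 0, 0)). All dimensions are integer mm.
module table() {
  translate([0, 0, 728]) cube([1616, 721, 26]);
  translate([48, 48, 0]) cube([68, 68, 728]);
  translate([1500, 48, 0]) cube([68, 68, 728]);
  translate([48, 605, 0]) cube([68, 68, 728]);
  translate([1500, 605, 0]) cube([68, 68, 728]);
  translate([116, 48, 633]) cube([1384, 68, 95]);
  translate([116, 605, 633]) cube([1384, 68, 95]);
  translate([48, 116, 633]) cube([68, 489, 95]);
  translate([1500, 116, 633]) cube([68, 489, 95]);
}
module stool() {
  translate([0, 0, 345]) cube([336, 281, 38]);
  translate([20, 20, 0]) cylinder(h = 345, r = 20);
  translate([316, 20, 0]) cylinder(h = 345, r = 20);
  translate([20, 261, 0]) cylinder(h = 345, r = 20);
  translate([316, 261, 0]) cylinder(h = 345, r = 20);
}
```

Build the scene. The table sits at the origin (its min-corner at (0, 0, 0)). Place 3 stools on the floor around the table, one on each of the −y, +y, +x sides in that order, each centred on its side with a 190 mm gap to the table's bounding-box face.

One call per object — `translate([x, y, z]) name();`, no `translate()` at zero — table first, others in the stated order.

table();
translate([640, -471, 0]) stool();
translate([640, 911, 0]) stool();
translate([1806, 220, 0]) stool();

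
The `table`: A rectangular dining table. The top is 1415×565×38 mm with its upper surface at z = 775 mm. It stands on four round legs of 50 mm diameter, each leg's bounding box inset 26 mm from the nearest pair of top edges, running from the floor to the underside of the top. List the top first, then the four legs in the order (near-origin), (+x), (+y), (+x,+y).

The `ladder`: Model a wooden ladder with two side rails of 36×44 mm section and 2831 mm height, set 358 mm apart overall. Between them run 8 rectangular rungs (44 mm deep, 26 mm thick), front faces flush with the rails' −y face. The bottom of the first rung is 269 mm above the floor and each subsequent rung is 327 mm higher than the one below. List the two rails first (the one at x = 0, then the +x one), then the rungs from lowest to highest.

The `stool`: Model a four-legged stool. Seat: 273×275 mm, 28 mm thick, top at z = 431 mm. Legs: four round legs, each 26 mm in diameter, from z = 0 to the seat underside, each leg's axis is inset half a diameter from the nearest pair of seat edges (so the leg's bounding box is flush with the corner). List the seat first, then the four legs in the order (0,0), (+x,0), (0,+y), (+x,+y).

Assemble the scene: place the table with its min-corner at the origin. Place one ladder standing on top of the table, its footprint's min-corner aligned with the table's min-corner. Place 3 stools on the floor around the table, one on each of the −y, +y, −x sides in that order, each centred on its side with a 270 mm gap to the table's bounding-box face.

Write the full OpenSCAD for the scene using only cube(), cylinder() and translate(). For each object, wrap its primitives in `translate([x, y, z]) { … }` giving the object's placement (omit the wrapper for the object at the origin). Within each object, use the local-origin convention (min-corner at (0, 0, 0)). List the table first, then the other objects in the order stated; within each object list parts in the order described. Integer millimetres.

translate([0, 0, 737]) cube([1415, 565, 38]);
translate([51, 51, 0]) cylinder(h = 737, r = 25);
translate([1364, 51, 0]) cylinder(h = 737, r = 25);
translate([51, 514, 0]) cylinder(h = 737, r = 25);
translate([1364, 514, 0]) cylinder(h = 737, r = 25);
translate([0, 0, 775]) {
  cube([36, 44, 2831]);
  translate([322, 0, 0]) cube([36, 44, 2831]);
  translate([36, 0, 269]) cube([286, 44, 26]);
  translate([36, 0, 596]) cube([286, 44, 26]);
  translate([36, 0, 923]) cube([286, 44, 26]);
  translate([36, 0, 1250]) cube([286, 44, 26]);
  translate([36, 0, 1577]) cube([286, 44, 26]);
  translate([36, 0, 1904]) cube([286, 44, 26]);
  translate([36, 0, 2231]) cube([286, 44, 26]);
  translate([36, 0, 2558]) cube([286, 44, 26]);
}
translate([571, -545, 0]) {
  translate([0, 0, 403]) cube([273, 275, 28]);
  translate([13, 13, 0]) cylinder(h = 403, r = 13);
  translate([260, 13, 0]) cylinder(h = 403, r = 13);
  translate([13, 262, 0]) cylinder(h = 403, r = 13);
  translate([260, 262, 0]) cylinder(h = 403, r = 13);
}
translate([571, 835, 0]) {
  translate([0, 0, 403]) cube([273, 275, 28]);
  translate([13, 13, 0]) cylinder(h = 403, r = 13);
  translate([260, 13, 0]) cylinder(h = 403, r = 13);
  translate([13, 262, 0]) cylinder(h = 403, r = 13);
  translate([260, 262, 0]) cylinder(h = 403, r = 13);
}
translate([-543, 145, 0]) {
  translate([0, 0, 403]) cube([273, 275, 28]);
  translate([13, 13, 0]) cylinder(h = 403, r = 13);
  translate([260, 13, 0]) cylinder(h = 403, r = 13);
  translate([13, 262, 0]) cylinder(h = 403, r = 13);
  translate([260, 262, 0]) cylinder(h = 403, r = 13);
}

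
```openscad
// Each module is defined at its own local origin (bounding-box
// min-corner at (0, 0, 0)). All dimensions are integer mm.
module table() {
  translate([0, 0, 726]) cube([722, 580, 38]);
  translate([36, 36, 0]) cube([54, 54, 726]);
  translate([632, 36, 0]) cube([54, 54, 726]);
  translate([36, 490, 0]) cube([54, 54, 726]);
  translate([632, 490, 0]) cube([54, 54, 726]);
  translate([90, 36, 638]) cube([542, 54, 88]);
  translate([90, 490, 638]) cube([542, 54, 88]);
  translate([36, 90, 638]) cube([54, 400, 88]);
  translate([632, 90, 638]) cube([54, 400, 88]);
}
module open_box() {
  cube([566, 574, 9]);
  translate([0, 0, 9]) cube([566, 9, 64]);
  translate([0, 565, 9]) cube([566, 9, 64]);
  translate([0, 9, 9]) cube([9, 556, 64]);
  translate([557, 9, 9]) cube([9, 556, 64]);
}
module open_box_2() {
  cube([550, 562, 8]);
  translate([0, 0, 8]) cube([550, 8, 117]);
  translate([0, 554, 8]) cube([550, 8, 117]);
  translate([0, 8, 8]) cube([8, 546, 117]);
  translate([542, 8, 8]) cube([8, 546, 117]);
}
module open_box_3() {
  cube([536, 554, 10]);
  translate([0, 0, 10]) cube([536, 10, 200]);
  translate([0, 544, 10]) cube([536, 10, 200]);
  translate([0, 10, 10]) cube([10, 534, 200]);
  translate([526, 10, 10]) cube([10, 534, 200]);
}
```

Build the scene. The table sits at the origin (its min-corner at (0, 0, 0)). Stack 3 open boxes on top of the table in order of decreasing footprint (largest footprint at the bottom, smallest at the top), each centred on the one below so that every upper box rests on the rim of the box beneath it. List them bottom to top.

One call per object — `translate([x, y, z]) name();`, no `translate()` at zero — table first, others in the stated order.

table();
translate([78, 3, 764]) open_box();
translate([86, 9, 837]) open_box_2();
translate([93, 13, 962]) open_box_3();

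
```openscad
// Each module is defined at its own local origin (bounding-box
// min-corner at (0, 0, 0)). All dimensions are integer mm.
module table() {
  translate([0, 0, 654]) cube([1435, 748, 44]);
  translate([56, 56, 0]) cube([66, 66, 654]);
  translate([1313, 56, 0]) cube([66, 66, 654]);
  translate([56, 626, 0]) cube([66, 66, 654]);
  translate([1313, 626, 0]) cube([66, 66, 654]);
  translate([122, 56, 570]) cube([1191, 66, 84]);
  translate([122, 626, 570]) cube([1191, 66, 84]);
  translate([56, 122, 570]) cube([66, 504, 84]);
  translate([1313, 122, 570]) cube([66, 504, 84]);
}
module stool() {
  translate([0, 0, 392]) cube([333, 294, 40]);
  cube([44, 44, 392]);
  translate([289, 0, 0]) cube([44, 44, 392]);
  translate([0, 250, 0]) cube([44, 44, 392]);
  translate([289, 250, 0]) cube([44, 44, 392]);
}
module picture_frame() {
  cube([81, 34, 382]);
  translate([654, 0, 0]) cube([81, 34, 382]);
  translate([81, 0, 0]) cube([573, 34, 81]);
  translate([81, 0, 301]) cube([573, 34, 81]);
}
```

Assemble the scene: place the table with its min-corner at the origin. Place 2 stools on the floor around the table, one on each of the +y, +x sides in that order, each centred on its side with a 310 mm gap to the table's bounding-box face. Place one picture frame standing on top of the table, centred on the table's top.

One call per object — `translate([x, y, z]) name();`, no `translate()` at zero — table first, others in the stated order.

table();
translate([551, 1058, 0]) stool();
translate([1745, 227, 0]) stool();
translate([350, 357, 698]) picture_frame();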